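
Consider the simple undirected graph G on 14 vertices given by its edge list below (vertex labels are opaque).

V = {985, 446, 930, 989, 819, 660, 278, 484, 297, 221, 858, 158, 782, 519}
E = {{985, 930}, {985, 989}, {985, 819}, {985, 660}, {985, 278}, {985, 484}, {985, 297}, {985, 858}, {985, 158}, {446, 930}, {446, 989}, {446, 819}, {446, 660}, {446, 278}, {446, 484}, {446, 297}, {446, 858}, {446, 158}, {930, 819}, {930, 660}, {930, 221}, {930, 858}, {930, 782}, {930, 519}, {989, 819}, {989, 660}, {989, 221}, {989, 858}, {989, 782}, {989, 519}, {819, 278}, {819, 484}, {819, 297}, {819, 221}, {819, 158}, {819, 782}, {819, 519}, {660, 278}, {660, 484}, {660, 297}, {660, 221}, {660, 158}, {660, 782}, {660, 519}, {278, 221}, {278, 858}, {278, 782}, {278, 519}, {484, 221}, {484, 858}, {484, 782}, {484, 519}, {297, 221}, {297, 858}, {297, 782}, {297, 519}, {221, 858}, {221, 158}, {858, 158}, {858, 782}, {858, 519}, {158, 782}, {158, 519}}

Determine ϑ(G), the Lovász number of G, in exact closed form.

6

N(930) = {985, 446, 819, 660, 221, 858, 782, 519}, |N(930)| = 8.
Vertex 297 has 8 neighbors: 985, 446, 819, 660, 221, 858, 782, 519.
deg(819) = 11; N(819) = {985, 446, 930, 989, 278, 484, 297, 221, 158, 782, 519}.
deg(158) = 8; N(158) = {985, 446, 819, 660, 221, 858, 782, 519}.
3 parts of sizes [6, 5, 3]; α(G) = 6 = ϑ (perfect).
≈ 6.0000000 (to 7 d.p.).
Sandwich: α(G)=6 ≤ ϑ(G)=6 ≤ χ(Ḡ)=6 (collapsed).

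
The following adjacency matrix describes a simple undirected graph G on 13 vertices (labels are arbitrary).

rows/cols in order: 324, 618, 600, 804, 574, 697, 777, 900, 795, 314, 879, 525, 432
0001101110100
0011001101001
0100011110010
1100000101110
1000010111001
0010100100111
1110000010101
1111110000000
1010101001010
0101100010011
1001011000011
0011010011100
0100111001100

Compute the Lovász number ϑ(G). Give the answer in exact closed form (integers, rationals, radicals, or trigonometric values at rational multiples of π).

deg(324) = 6; N(324) = {804, 574, 777, 900, 795, 879}.
N(432) = {618, 574, 697, 777, 314, 879}, |N(432)| = 6.
N(600) = {618, 697, 777, 900, 795, 525}, |N(600)| = 6.
Vertex 525 has 6 neighbors: 600, 804, 697, 795, 314, 879.
13-vertex 6-regular graph: Paley(13): SR with (k,λ,μ)=(6,2,3).
Distinct eigenvalues (to 3 d.p.): [6.0, 1.303, -2.303].
ϑ = −N·λ_min/(λ_max−λ_min) = −13·(-sqrt(13)/2 - 1/2)/(6−(-sqrt(13)/2 - 1/2)) = sqrt(13).
ϑ(G) ≈ 3.6056.

sqrt(13)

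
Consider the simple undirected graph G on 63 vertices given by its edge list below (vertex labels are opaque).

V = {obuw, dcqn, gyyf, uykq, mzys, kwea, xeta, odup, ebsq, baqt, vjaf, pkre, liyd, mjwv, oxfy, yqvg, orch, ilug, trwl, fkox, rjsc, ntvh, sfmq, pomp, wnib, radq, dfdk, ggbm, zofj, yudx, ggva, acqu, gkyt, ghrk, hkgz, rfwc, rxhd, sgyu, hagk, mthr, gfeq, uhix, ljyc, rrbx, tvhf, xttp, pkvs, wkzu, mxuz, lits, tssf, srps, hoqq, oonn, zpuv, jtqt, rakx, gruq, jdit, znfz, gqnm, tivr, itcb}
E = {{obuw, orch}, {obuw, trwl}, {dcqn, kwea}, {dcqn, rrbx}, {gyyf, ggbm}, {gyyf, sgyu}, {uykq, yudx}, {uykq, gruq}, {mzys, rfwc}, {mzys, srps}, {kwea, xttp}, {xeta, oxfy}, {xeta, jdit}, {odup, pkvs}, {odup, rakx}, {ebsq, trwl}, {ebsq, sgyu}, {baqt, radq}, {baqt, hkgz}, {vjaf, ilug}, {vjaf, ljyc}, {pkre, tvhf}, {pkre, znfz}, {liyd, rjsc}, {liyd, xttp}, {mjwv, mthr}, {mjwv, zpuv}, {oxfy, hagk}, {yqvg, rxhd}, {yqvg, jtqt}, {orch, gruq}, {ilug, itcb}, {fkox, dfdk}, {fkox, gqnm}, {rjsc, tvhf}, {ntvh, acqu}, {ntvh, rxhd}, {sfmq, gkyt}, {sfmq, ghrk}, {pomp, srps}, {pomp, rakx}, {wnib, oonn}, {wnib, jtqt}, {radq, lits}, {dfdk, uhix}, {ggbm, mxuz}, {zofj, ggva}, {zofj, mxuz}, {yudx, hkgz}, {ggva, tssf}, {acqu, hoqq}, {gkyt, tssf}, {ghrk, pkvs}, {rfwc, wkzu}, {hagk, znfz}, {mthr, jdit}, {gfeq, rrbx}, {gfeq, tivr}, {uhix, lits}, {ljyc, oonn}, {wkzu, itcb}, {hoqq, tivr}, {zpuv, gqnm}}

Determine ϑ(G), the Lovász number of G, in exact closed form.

Vertex wkzu has 2 neighbors: rfwc, itcb.
Vertex fkox has 2 neighbors: dfdk, gqnm.
Vertex tssf has 2 neighbors: ggva, gkyt.
N(ljyc) = {vjaf, oonn}, |N(ljyc)| = 2.
2-regular, N=63; this is C_{63}, the 63-cycle.
Distinct eigenvalues (to 6 d.p.): [2.0, 1.990062, 1.960345, 1.911146, 1.842952, 1.756443, 1.652478, 1.532089, 1.396474, 1.24698, 1.085093, 0.912421, 0.730682, 0.541681, 0.347296, 0.14946, -0.049861, -0.248687, -0.445042, -0.636973, -0.822574, -1.0, -1.167487, -1.323372, -1.466104, -1.594265, -1.706582, -1.801938, -1.879385, -1.938155, -1.977662, -1.997514].
With N=63: ϑ(G) = 63·(-(-1)*2*cos(pi/63))/(2−(-2*cos(pi/63))) = 63*cos(pi/63)/(cos(pi/63) + 1).
= 31.480409… (decimal).
α=31, χ(Ḡ)=32; ϑ=63*cos(pi/63)/(cos(pi/63) + 1) lies between (both strict).

63*cos(pi/63)/(cos(pi/63) + 1)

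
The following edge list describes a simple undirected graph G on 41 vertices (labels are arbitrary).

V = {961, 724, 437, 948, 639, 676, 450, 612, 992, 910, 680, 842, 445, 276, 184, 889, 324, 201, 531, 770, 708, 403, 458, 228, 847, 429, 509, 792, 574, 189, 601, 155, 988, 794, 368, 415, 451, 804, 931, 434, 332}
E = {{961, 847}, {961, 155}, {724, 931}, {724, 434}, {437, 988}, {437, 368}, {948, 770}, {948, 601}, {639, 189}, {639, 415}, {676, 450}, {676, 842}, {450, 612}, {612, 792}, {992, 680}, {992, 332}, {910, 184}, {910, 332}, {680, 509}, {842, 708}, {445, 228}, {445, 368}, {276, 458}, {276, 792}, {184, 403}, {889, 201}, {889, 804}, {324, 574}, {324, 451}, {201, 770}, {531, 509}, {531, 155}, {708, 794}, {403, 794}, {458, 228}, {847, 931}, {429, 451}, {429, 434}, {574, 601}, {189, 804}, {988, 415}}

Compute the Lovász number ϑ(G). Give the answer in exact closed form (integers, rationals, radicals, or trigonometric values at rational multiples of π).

deg(189) = 2; N(189) = {639, 804}.
N(792) = {612, 276}, |N(792)| = 2.
Vertex 724 has 2 neighbors: 931, 434.
N(415) = {639, 988}, |N(415)| = 2.
2-regular, N=41; the odd cycle C_{41}.
Distinct eigenvalues (to 3 d.p.): [2.0, 1.977, 1.907, 1.792, 1.636, 1.441, 1.212, 0.955, 0.676, 0.381, 0.077, -0.229, -0.53, -0.818, -1.087, -1.331, -1.543, -1.719, -1.855, -1.947, -1.994].
With N=41: ϑ(G) = 41·(-(-1)*2*cos(pi/41))/(2−(-2*cos(pi/41))) = 41*cos(pi/41)/(cos(pi/41) + 1).
= 20.46988… (decimal).
20 ≤ 41*cos(pi/41)/(cos(pi/41) + 1) ≤ 21: both strict.

41*cos(pi/41)/(cos(pi/41) + 1)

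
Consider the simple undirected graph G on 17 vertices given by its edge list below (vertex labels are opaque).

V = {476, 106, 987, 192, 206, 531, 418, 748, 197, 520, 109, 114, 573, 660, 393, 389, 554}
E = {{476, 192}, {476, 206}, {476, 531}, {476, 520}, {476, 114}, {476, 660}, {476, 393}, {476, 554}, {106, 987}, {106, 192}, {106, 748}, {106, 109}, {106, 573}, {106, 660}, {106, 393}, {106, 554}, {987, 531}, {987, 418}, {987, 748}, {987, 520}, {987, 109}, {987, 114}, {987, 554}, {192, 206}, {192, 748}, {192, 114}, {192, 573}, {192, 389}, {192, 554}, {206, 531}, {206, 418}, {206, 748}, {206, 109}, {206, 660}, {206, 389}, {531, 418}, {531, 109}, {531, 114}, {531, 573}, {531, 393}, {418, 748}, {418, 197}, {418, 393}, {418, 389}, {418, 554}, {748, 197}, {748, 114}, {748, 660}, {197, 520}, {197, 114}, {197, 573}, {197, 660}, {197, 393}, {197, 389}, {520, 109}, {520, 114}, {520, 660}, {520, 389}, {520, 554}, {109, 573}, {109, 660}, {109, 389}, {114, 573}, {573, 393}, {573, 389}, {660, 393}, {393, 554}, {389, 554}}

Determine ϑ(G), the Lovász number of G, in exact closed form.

sqrt(17)

deg(393) = 8; N(393) = {476, 106, 531, 418, 197, 573, 660, 554}.
N(197) = {418, 748, 520, 114, 573, 660, 393, 389}, |N(197)| = 8.
Vertex 109 has 8 neighbors: 106, 987, 206, 531, 520, 573, 660, 389.
N(748) = {106, 987, 192, 206, 418, 197, 114, 660}, |N(748)| = 8.
17-vertex 8-regular graph: Paley(17): SR with (k,λ,μ)=(8,3,4).
spec(A) ≈ [8.0, 1.562, -2.562] (distinct, 3 d.p.).
−17·(-sqrt(17)/2 - 1/2) / ((8)−(-sqrt(17)/2 - 1/2)) = sqrt(17) = ϑ(G).
= 4.123106… (decimal).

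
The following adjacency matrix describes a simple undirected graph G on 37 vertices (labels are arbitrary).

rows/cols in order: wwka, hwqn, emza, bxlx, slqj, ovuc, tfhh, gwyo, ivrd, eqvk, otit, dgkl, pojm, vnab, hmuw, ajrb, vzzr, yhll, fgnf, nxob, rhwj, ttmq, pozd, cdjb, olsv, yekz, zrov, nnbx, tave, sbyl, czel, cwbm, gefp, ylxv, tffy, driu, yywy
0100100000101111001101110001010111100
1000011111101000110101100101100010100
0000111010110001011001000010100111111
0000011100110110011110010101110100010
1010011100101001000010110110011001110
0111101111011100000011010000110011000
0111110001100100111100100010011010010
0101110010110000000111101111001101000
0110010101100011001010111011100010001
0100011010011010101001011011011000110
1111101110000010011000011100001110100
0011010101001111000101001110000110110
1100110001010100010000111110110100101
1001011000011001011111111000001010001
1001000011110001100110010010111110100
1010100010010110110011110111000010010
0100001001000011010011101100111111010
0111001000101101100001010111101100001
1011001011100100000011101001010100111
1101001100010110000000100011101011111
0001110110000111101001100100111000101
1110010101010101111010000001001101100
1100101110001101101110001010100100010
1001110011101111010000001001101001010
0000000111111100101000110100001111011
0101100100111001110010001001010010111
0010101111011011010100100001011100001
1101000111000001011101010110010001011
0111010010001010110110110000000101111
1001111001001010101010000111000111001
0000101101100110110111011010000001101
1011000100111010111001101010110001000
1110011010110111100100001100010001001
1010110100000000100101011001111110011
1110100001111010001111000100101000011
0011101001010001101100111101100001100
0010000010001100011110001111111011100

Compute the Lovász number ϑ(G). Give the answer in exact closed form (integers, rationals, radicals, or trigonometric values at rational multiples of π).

N(ylxv) = {wwka, emza, slqj, ovuc, gwyo, vzzr, nxob, ttmq, cdjb, olsv, nnbx, tave, sbyl, czel, cwbm, gefp, driu, yywy}, |N(ylxv)| = 18.
deg(tave) = 18; N(tave) = {hwqn, emza, bxlx, ovuc, ivrd, pojm, hmuw, vzzr, yhll, nxob, rhwj, pozd, cdjb, cwbm, ylxv, tffy, driu, yywy}.
deg(gwyo) = 18; N(gwyo) = {hwqn, bxlx, slqj, ovuc, ivrd, otit, dgkl, nxob, rhwj, ttmq, pozd, olsv, yekz, zrov, nnbx, czel, cwbm, ylxv}.
N(olsv) = {gwyo, ivrd, eqvk, otit, dgkl, pojm, vnab, vzzr, fgnf, pozd, cdjb, yekz, czel, cwbm, gefp, ylxv, driu, yywy}, |N(olsv)| = 18.
18-regular, N=37; SR(37,18,8,9) — a Paley graph.
spec(A) ≈ [18.0, 2.54138, -3.54138] (distinct, 5 d.p.).
ϑ = −N·λ_min/(λ_max−λ_min) = −37·(-sqrt(37)/2 - 1/2)/(18−(-sqrt(37)/2 - 1/2)) = sqrt(37).
≈ 6.0827625 (to 7 d.p.).

sqrt(37)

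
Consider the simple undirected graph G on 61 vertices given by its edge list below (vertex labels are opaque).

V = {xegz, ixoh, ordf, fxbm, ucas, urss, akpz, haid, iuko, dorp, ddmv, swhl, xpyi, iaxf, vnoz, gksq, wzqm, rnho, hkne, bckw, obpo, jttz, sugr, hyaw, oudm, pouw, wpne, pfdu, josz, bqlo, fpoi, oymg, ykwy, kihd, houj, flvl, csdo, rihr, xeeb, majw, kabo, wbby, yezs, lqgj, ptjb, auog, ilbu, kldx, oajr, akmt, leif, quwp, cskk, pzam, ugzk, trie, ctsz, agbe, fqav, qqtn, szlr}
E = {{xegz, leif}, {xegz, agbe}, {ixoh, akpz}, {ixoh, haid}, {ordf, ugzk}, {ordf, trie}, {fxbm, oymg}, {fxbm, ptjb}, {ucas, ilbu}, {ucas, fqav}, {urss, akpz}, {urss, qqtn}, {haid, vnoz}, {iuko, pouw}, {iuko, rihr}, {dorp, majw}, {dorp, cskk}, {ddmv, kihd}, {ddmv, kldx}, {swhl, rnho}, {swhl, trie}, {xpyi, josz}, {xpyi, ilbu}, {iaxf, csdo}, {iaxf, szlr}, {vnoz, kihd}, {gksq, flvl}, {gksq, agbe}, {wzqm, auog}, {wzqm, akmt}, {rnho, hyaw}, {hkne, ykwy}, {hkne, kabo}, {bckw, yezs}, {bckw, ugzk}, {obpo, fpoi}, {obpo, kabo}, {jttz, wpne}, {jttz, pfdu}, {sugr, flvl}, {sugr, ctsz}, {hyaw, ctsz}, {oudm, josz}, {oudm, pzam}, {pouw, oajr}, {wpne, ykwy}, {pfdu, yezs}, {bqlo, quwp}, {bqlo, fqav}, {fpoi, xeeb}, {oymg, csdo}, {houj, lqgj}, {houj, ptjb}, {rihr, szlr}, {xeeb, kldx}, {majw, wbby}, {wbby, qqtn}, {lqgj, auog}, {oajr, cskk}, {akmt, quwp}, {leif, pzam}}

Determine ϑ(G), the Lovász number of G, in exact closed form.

61*cos(pi/61)/(cos(pi/61) + 1)

N(xpyi) = {josz, ilbu}, |N(xpyi)| = 2.
N(rihr) = {iuko, szlr}, |N(rihr)| = 2.
deg(fxbm) = 2; N(fxbm) = {oymg, ptjb}.
N(ykwy) = {hkne, wpne}, |N(ykwy)| = 2.
2-regular, N=61; connected 2-regular on 61 ⇒ C_{61}.
Distinct eigenvalues (to 3 d.p.): [2.0, 1.989, 1.958, 1.905, 1.833, 1.741, 1.63, 1.502, 1.359, 1.2, 1.03, 0.848, 0.657, 0.459, 0.257, 0.051, -0.154, -0.359, -0.559, -0.753, -0.94, -1.116, -1.281, -1.432, -1.568, -1.688, -1.789, -1.871, -1.934, -1.976, -1.997].
Lovász: ϑ = −61(-2*cos(pi/61))/(2+-(-1)*2*cos(pi/61)) = 61*cos(pi/61)/(cos(pi/61) + 1).
Numerically 30.4797665.
α=30, χ(Ḡ)=31; ϑ=61*cos(pi/61)/(cos(pi/61) + 1) lies between (both strict).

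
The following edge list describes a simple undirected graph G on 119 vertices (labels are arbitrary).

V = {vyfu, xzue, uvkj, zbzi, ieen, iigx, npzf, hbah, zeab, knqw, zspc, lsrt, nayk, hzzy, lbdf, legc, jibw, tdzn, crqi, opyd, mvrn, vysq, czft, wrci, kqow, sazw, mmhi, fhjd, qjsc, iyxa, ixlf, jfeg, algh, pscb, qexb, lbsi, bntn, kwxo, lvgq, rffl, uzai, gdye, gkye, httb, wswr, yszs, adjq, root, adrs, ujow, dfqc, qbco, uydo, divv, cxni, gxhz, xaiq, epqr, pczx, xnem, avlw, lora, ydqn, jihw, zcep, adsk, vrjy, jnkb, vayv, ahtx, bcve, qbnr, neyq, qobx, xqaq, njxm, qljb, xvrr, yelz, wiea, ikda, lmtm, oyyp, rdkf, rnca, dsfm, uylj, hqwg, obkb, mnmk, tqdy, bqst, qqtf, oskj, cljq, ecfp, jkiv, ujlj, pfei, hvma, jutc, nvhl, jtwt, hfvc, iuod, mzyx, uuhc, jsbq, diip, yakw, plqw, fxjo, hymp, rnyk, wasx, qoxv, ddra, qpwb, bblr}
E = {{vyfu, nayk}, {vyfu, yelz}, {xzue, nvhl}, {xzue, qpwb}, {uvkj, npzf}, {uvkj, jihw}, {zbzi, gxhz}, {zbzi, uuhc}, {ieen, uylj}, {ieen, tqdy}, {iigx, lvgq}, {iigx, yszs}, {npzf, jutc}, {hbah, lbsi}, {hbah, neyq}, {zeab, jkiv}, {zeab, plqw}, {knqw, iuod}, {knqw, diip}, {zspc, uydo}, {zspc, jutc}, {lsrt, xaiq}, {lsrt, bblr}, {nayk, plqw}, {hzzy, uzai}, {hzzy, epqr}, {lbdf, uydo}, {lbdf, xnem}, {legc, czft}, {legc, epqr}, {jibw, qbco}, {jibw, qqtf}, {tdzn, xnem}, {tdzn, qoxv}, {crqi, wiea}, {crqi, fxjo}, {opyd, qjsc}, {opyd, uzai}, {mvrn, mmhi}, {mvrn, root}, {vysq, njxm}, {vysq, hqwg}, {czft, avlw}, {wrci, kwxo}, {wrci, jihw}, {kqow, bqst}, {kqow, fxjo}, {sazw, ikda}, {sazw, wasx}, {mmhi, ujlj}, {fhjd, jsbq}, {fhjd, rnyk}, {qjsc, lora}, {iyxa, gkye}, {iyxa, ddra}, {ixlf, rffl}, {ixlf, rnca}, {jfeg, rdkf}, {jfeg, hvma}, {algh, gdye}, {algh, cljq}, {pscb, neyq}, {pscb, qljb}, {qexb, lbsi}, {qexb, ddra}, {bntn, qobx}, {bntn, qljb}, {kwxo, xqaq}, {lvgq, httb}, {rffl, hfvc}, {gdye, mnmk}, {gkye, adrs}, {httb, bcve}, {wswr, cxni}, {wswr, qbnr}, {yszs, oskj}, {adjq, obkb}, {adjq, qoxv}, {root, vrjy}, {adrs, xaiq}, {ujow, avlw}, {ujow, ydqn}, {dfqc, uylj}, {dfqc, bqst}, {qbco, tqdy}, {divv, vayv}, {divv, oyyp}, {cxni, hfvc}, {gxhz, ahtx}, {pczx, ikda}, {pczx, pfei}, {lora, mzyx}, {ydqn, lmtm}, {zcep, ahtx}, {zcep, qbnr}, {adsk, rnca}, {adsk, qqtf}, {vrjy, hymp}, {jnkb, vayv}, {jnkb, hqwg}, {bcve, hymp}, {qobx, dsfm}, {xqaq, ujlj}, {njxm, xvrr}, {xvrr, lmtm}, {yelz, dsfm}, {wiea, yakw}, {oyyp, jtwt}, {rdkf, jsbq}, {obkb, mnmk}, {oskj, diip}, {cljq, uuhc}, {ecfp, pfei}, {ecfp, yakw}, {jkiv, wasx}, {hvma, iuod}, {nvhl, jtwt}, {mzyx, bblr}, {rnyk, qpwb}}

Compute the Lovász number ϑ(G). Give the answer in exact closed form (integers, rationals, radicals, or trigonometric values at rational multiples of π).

N(hymp) = {vrjy, bcve}, |N(hymp)| = 2.
Vertex obkb has 2 neighbors: adjq, mnmk.
deg(ujow) = 2; N(ujow) = {avlw, ydqn}.
N(wswr) = {cxni, qbnr}, |N(wswr)| = 2.
2-regular, N=119; connected 2-regular on 119 ⇒ C_{119}.
Distinct eigenvalues (to 6 d.p.): [2.0, 1.997213, 1.988859, 1.974962, 1.95556, 1.930708, 1.900475, 1.864944, 1.824216, 1.778403, 1.727634, 1.672049, 1.611804, 1.547067, 1.478018, 1.404849, 1.327765, 1.24698, 1.162719, 1.075218, 0.984719, 0.891477, 0.795749, 0.697804, 0.597914, 0.496357, 0.393417, 0.28938, 0.184537, 0.079179, -0.026399, -0.131904, -0.237041, -0.341517, -0.445042, -0.547326, -0.648085, -0.747037, -0.843907, -0.938425, -1.030328, -1.119358, -1.205269, -1.287821, -1.366783, -1.441936, -1.51307, -1.579986, -1.642499, -1.700434, -1.75363, -1.801938, -1.845223, -1.883366, -1.916259, -1.943812, -1.965946, -1.982601, -1.993731, -1.999303].
λ_max=2, λ_min=-2*cos(pi/119); ϑ = −119·λ_min/(λ_max−λ_min) = 119*cos(pi/119)/(cos(pi/119) + 1).
Numerically 59.4896316.
Check 59 ≤ 119*cos(pi/119)/(cos(pi/119) + 1) ≤ 60: both strict.

119*cos(pi/119)/(cos(pi/119) + 1)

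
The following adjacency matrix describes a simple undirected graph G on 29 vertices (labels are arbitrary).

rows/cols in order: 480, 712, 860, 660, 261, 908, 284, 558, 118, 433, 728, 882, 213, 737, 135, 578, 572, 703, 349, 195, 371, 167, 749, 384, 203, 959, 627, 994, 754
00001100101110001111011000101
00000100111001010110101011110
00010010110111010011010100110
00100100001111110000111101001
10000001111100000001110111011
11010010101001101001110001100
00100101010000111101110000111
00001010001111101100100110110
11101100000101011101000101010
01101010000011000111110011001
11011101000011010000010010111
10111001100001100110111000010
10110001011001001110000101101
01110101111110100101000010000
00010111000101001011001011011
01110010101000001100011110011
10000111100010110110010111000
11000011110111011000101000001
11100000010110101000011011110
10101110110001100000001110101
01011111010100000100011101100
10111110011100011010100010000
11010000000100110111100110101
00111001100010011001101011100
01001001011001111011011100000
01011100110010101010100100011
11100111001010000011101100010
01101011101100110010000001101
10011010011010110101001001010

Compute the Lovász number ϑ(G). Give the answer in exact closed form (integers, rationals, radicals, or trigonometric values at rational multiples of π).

N(959) = {712, 660, 261, 908, 118, 433, 213, 135, 572, 349, 371, 384, 994, 754}, |N(959)| = 14.
deg(578) = 14; N(578) = {712, 860, 660, 284, 118, 728, 572, 703, 167, 749, 384, 203, 994, 754}.
N(371) = {712, 660, 261, 908, 284, 558, 433, 882, 703, 167, 749, 384, 959, 627}, |N(371)| = 14.
Vertex 261 has 14 neighbors: 480, 558, 118, 433, 728, 882, 195, 371, 167, 384, 203, 959, 994, 754.
G on 29 vertices is 14-regular; strongly regular (29,14,6,7).
spec(A) ≈ [14.0, 2.19258, -3.19258] (distinct, 5 d.p.).
With N=29: ϑ(G) = 29·(-(-sqrt(29)/2 - 1/2))/(14−(-sqrt(29)/2 - 1/2)) = sqrt(29).
ϑ(G) ≈ 5.385164807.

sqrt(29)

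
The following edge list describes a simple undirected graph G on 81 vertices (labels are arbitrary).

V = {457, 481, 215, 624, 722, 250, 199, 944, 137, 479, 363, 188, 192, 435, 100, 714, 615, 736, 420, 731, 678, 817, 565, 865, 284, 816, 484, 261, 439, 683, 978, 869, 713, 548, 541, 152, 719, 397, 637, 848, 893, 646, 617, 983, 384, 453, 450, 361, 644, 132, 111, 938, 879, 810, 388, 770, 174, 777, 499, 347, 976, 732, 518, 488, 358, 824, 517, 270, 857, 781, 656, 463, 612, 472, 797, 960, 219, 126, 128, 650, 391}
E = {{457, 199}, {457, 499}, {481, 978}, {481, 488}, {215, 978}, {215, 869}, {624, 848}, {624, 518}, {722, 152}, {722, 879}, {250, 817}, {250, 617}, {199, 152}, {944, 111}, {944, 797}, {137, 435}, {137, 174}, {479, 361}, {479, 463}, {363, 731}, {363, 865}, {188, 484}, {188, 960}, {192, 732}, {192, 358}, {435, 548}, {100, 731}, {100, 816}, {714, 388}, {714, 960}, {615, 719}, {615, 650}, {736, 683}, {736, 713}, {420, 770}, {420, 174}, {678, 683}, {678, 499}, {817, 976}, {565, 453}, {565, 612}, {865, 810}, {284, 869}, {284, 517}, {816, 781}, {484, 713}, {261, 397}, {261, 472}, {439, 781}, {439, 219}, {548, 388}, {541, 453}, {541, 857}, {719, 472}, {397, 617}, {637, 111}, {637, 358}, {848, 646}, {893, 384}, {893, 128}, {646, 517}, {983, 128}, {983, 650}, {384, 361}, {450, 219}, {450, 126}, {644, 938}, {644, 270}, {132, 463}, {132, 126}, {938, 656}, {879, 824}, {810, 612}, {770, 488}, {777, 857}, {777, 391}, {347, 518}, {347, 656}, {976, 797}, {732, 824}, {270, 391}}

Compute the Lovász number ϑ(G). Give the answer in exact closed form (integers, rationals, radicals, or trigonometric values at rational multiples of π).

81*cos(pi/81)/(cos(pi/81) + 1)

Vertex 615 has 2 neighbors: 719, 650.
Vertex 137 has 2 neighbors: 435, 174.
N(457) = {199, 499}, |N(457)| = 2.
deg(363) = 2; N(363) = {731, 865}.
Every vertex has degree 2 (N=81); this is C_{81}, the 81-cycle.
Distinct eigenvalues (to 5 d.p.): [2.0, 1.99399, 1.97598, 1.94609, 1.9045, 1.85145, 1.78727, 1.71233, 1.6271, 1.53209, 1.42786, 1.31504, 1.19432, 1.06641, 0.93209, 0.79216, 0.64747, 0.49888, 0.3473, 0.19362, 0.03878, -0.11629, -0.27066, -0.42341, -0.57361, -0.72036, -0.86277, -1.0, -1.13121, -1.25562, -1.37248, -1.48109, -1.58079, -1.67098, -1.75112, -1.82073, -1.87939, -1.92674, -1.96251, -1.98648, -1.9985].
ϑ = −N·λ_min/(λ_max−λ_min) = −81·(-2*cos(pi/81))/(2−(-2*cos(pi/81))) = 81*cos(pi/81)/(cos(pi/81) + 1).
ϑ(G) ≈ 40.4848.
Sandwich: α(G)=40 ≤ ϑ(G)=81*cos(pi/81)/(cos(pi/81) + 1) ≤ χ(Ḡ)=41 (both strict).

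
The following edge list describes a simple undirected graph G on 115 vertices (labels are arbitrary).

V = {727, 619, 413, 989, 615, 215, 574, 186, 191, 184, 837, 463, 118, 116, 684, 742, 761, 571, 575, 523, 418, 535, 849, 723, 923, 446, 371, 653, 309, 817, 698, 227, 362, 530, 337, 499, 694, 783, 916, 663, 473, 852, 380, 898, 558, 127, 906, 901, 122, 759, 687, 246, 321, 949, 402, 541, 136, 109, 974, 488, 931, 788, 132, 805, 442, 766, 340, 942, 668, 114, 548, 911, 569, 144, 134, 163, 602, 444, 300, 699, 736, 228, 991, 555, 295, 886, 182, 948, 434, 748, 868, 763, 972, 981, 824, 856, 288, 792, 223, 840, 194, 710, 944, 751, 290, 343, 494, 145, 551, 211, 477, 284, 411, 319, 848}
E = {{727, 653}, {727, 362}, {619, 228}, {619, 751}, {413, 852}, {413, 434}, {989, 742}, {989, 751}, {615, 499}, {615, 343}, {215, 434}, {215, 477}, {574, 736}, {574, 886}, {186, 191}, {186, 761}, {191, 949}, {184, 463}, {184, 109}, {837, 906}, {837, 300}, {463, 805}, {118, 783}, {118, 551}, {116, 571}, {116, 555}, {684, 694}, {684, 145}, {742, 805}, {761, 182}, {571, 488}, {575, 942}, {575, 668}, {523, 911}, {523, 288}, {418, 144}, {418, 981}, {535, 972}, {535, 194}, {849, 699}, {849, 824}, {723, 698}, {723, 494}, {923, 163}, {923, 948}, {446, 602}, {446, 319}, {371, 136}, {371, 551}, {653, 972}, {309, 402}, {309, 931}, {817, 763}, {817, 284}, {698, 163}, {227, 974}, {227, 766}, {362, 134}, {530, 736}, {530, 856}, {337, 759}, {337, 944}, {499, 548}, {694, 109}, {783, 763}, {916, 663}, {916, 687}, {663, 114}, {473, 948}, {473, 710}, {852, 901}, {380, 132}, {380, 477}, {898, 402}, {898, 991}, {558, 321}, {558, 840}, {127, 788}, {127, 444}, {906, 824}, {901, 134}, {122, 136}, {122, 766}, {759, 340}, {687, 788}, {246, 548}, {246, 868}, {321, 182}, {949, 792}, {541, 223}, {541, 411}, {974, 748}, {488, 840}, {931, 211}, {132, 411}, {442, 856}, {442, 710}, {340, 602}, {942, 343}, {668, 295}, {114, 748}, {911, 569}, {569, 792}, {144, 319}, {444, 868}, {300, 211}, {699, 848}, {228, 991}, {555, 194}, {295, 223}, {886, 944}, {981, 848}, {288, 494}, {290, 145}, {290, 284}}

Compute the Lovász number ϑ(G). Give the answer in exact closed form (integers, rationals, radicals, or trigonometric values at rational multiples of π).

115*cos(pi/115)/(cos(pi/115) + 1)

deg(856) = 2; N(856) = {530, 442}.
Vertex 418 has 2 neighbors: 144, 981.
N(309) = {402, 931}, |N(309)| = 2.
deg(748) = 2; N(748) = {974, 114}.
deg(v) = 2 for all v (|V|=115); a single 115-cycle (edge-transitive).
Distinct eigenvalues (to 3 d.p.): [2.0, 1.997, 1.988, 1.973, 1.952, 1.926, 1.893, 1.856, 1.812, 1.763, 1.709, 1.65, 1.585, 1.516, 1.443, 1.365, 1.283, 1.198, 1.108, 1.016, 0.92, 0.822, 0.721, 0.618, 0.513, 0.407, 0.299, 0.191, 0.082, -0.027, -0.136, -0.245, -0.353, -0.46, -0.566, -0.67, -0.772, -0.871, -0.968, -1.062, -1.153, -1.241, -1.325, -1.405, -1.48, -1.551, -1.618, -1.68, -1.737, -1.788, -1.834, -1.875, -1.91, -1.94, -1.964, -1.981, -1.993, -1.999].
ϑ = −N·λ_min/(λ_max−λ_min) = −115·(-2*cos(pi/115))/(2−(-2*cos(pi/115))) = 115*cos(pi/115)/(cos(pi/115) + 1).
ϑ(G) ≈ 57.489270835.
Check 57 ≤ 115*cos(pi/115)/(cos(pi/115) + 1) ≤ 58: both strict.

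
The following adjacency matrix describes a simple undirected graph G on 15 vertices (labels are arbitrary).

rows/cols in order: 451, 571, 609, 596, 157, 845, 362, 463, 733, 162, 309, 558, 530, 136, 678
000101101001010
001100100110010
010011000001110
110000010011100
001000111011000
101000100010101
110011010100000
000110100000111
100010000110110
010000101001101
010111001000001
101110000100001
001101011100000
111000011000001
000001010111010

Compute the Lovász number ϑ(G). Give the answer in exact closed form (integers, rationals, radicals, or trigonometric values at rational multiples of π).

5

deg(157) = 6; N(157) = {609, 362, 463, 733, 309, 558}.
N(571) = {609, 596, 362, 162, 309, 136}, |N(571)| = 6.
deg(530) = 6; N(530) = {609, 596, 845, 463, 733, 162}.
N(733) = {451, 157, 162, 309, 530, 136}, |N(733)| = 6.
G on 15 vertices is 6-regular; Kneser K(6,2) on C(6,2)=15 vertices.
A has 3 distinct eigenvalues ≈ [6.0, 1.0, -3.0].
λ_max=6, λ_min=-3; ϑ = −15·λ_min/(λ_max−λ_min) = 5.
= 5.0000000… (decimal).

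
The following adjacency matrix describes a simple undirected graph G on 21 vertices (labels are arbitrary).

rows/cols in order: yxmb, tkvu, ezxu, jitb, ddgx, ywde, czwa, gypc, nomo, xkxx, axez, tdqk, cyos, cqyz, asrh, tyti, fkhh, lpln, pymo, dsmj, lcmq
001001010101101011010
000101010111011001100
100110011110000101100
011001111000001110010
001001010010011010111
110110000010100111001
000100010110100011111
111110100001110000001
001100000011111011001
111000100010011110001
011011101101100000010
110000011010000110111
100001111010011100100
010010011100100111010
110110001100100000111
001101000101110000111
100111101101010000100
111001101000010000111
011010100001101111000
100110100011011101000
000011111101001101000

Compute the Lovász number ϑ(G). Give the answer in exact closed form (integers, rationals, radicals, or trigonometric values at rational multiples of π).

6

Vertex asrh has 10 neighbors: yxmb, tkvu, jitb, ddgx, nomo, xkxx, cyos, pymo, dsmj, lcmq.
N(dsmj) = {yxmb, jitb, ddgx, czwa, axez, tdqk, cqyz, asrh, tyti, lpln}, |N(dsmj)| = 10.
Vertex jitb has 10 neighbors: tkvu, ezxu, ywde, czwa, gypc, nomo, asrh, tyti, fkhh, dsmj.
N(ywde) = {yxmb, tkvu, jitb, ddgx, axez, cyos, tyti, fkhh, lpln, lcmq}, |N(ywde)| = 10.
G on 21 vertices is 10-regular; Kneser K(7,2) on C(7,2)=21 vertices.
The 3 distinct eigenvalues: [10.0, 1.0, -4.0].
Lovász (edge-transitive): ϑ = −21·(-4)/((10)−(-4)) = 6.
= 6.00000… (decimal).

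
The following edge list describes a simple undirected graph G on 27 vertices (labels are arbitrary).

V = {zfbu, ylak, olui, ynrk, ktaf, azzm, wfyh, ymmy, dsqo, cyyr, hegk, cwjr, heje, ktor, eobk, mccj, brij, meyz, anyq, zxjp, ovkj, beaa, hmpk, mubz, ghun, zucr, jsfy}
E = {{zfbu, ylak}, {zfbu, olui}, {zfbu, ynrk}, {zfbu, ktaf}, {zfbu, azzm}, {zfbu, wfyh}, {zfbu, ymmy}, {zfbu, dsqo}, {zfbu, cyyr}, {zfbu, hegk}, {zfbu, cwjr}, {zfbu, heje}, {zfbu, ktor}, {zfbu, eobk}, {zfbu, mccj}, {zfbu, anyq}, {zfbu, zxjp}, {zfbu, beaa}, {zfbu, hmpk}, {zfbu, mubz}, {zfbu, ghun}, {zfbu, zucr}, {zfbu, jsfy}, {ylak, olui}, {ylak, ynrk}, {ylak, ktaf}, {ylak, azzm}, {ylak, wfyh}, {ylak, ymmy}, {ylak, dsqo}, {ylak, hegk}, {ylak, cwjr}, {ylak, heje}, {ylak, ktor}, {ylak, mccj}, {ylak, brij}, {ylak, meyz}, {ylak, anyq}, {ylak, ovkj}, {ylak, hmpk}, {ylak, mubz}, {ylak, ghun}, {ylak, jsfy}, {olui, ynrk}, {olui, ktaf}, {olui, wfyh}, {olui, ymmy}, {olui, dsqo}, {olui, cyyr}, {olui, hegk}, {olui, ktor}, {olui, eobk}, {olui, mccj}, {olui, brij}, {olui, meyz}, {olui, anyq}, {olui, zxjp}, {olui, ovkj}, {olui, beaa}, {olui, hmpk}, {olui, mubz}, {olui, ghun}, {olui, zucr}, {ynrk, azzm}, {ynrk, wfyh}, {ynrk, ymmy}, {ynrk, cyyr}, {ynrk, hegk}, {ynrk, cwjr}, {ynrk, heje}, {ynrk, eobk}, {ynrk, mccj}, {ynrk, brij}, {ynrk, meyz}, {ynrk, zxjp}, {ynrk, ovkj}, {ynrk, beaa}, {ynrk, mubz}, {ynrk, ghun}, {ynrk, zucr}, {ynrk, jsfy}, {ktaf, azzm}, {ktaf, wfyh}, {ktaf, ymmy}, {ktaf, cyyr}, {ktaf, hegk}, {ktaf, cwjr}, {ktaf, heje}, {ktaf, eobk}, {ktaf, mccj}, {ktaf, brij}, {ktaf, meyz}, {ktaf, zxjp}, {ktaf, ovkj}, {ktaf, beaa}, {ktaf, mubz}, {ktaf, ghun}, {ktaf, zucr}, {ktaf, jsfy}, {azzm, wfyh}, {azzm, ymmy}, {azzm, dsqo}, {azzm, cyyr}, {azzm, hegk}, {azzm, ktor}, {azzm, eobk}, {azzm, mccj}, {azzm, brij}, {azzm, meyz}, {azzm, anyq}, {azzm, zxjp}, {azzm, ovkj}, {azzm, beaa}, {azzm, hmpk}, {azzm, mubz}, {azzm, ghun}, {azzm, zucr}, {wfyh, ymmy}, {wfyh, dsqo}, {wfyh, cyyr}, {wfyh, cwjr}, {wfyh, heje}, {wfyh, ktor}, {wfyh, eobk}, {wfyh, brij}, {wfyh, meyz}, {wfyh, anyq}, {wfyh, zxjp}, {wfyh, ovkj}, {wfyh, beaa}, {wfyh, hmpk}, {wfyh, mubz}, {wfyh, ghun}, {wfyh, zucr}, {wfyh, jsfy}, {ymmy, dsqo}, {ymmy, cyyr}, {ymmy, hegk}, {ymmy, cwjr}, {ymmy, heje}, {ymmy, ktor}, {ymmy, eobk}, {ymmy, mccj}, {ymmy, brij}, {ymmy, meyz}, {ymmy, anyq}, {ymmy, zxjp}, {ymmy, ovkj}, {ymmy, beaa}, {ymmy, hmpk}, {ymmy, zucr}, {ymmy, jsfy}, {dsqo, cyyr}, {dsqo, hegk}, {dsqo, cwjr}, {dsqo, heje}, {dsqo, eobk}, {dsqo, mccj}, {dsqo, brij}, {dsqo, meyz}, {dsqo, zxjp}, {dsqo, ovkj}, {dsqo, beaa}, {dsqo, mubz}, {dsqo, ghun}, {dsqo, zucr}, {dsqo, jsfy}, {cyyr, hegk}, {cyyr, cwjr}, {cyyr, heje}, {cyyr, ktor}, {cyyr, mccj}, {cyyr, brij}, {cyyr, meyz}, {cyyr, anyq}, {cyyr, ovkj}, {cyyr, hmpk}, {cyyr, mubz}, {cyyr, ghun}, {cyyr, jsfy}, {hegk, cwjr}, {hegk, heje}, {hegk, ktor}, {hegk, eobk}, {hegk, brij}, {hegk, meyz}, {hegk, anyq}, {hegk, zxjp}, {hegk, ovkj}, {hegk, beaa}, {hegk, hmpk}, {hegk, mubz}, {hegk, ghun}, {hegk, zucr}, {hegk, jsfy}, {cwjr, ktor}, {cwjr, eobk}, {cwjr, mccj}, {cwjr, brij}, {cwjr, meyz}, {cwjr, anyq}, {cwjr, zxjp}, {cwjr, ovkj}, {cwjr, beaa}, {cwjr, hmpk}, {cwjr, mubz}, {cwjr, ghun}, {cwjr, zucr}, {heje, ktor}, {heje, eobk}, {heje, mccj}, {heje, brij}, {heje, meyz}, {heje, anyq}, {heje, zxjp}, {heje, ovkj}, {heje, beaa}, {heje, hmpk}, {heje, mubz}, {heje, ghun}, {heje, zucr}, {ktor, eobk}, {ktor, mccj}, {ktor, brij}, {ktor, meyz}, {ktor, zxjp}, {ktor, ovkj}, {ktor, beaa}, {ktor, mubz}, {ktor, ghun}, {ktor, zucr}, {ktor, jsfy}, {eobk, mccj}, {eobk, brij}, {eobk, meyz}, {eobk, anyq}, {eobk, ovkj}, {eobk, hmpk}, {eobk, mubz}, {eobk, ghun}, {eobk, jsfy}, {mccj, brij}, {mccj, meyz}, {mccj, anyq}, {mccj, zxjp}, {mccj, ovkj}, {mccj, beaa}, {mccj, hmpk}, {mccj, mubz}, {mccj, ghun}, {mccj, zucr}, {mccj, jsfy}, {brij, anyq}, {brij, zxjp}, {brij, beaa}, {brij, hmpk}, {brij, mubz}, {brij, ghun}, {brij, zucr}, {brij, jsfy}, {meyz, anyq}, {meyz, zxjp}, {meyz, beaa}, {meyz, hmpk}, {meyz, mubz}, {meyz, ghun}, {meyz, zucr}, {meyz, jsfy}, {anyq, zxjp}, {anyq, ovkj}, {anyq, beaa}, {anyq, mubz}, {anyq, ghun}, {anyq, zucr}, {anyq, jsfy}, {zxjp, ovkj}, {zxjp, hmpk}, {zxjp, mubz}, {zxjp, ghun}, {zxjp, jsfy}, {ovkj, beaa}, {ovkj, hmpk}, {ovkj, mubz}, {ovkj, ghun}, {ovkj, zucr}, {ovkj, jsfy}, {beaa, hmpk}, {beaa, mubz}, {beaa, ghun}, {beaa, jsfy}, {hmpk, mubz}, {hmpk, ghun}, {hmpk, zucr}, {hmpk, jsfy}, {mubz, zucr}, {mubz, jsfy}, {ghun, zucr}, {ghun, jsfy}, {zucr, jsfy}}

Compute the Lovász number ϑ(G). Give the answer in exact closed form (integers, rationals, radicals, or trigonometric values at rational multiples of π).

6

deg(meyz) = 23; N(meyz) = {ylak, olui, ynrk, ktaf, azzm, wfyh, ymmy, dsqo, cyyr, hegk, cwjr, heje, ktor, eobk, mccj, anyq, zxjp, beaa, hmpk, mubz, ghun, zucr, jsfy}.
Vertex zxjp has 21 neighbors: zfbu, olui, ynrk, ktaf, azzm, wfyh, ymmy, dsqo, hegk, cwjr, heje, ktor, mccj, brij, meyz, anyq, ovkj, hmpk, mubz, ghun, jsfy.
N(cyyr) = {zfbu, olui, ynrk, ktaf, azzm, wfyh, ymmy, dsqo, hegk, cwjr, heje, ktor, mccj, brij, meyz, anyq, ovkj, hmpk, mubz, ghun, jsfy}, |N(cyyr)| = 21.
Vertex ylak has 21 neighbors: zfbu, olui, ynrk, ktaf, azzm, wfyh, ymmy, dsqo, hegk, cwjr, heje, ktor, mccj, brij, meyz, anyq, ovkj, hmpk, mubz, ghun, jsfy.
6 parts of sizes [6, 6, 5, 4, 3, 3]; α(G) = 6 = ϑ (perfect).
ϑ(G) ≈ 6.000000.
Sandwich: α(G)=6 ≤ ϑ(G)=6 ≤ χ(Ḡ)=6 (collapsed).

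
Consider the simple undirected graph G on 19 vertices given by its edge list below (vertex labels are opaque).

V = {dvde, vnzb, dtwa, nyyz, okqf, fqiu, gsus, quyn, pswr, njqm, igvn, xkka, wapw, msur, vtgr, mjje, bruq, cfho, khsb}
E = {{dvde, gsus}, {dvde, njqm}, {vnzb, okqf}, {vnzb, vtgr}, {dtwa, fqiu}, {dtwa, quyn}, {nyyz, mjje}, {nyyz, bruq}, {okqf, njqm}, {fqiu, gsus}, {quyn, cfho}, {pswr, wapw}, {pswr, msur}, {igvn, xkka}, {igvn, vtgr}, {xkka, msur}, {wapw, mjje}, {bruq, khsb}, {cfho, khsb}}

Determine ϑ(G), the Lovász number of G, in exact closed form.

Vertex khsb has 2 neighbors: bruq, cfho.
Vertex igvn has 2 neighbors: xkka, vtgr.
deg(vnzb) = 2; N(vnzb) = {okqf, vtgr}.
deg(pswr) = 2; N(pswr) = {wapw, msur}.
19-vertex 2-regular graph: the odd cycle C_{19}.
spec(A) ≈ [2.0, 1.89163, 1.57828, 1.0939, 0.49097, -0.16516, -0.80339, -1.35456, -1.75895, -1.97272] (distinct, 5 d.p.).
λ_max=2, λ_min=-2*cos(pi/19); ϑ = −19·λ_min/(λ_max−λ_min) = 19*cos(pi/19)/(cos(pi/19) + 1).
≈ 9.43477137 (to 8 d.p.).
Check 9 ≤ 19*cos(pi/19)/(cos(pi/19) + 1) ≤ 10: both strict.

19*cos(pi/19)/(cos(pi/19) + 1)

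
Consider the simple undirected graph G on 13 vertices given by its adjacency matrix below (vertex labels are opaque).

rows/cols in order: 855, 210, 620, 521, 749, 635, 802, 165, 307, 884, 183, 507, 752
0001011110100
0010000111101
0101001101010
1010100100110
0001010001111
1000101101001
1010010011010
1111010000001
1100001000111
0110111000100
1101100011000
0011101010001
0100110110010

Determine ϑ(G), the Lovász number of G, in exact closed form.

sqrt(13)

Vertex 165 has 6 neighbors: 855, 210, 620, 521, 635, 752.
deg(749) = 6; N(749) = {521, 635, 884, 183, 507, 752}.
deg(183) = 6; N(183) = {855, 210, 521, 749, 307, 884}.
N(507) = {620, 521, 749, 802, 307, 752}, |N(507)| = 6.
13-vertex 6-regular graph: Paley(13): SR with (k,λ,μ)=(6,2,3).
spec(A) ≈ [6.0, 1.303, -2.303] (distinct, 3 d.p.).
Lovász: ϑ = −13(-sqrt(13)/2 - 1/2)/(6+-(-sqrt(13)/2 - 1/2)) = sqrt(13).
= 3.605551275… (decimal).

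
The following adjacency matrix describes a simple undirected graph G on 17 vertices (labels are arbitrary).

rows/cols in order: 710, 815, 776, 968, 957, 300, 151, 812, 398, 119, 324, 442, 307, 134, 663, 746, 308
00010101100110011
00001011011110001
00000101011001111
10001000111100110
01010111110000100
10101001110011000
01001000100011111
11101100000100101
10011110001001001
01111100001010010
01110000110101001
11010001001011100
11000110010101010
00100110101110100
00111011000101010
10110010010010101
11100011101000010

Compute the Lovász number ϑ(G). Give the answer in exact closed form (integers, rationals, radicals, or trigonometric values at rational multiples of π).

sqrt(17)

Vertex 663 has 8 neighbors: 776, 968, 957, 151, 812, 442, 134, 746.
deg(968) = 8; N(968) = {710, 957, 398, 119, 324, 442, 663, 746}.
N(307) = {710, 815, 300, 151, 119, 442, 134, 746}, |N(307)| = 8.
Vertex 151 has 8 neighbors: 815, 957, 398, 307, 134, 663, 746, 308.
Regular of degree 8 on 17 vertices: SR(17,8,3,4) — a Paley graph.
spec(A) ≈ [8.0, 1.561553, -2.561553] (distinct, 6 d.p.).
−17·(-sqrt(17)/2 - 1/2) / ((8)−(-sqrt(17)/2 - 1/2)) = sqrt(17) = ϑ(G).
≈ 4.12310563 (to 8 d.p.).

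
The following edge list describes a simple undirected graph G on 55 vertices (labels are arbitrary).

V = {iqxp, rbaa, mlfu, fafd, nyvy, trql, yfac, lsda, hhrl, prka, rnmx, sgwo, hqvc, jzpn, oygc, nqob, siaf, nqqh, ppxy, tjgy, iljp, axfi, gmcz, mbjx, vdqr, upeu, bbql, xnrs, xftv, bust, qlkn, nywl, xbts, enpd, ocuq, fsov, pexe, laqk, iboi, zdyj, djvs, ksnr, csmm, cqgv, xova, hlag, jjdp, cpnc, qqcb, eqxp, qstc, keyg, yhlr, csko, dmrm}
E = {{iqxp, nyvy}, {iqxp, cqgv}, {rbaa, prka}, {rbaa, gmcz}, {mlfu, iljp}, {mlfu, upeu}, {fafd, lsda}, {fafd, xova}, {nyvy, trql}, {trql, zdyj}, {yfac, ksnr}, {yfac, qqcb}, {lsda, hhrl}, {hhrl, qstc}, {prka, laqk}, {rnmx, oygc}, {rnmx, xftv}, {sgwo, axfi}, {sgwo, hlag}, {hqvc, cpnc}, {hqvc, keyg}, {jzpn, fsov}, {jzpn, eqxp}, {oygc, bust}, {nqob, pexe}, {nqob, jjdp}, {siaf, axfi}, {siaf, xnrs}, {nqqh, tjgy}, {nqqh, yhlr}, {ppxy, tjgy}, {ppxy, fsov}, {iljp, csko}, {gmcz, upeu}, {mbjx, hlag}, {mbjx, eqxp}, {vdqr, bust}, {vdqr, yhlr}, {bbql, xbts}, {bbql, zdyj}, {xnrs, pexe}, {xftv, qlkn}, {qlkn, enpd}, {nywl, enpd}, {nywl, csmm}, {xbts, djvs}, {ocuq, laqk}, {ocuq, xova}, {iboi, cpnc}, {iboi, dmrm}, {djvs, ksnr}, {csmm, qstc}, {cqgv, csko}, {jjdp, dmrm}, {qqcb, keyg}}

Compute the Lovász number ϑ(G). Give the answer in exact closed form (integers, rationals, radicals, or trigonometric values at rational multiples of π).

55*cos(pi/55)/(cos(pi/55) + 1)

N(gmcz) = {rbaa, upeu}, |N(gmcz)| = 2.
N(mlfu) = {iljp, upeu}, |N(mlfu)| = 2.
Vertex mbjx has 2 neighbors: hlag, eqxp.
Vertex upeu has 2 neighbors: mlfu, gmcz.
55-vertex 2-regular graph: the odd cycle C_{55}.
Distinct eigenvalues (to 3 d.p.): [2.0, 1.987, 1.948, 1.884, 1.795, 1.683, 1.548, 1.394, 1.221, 1.033, 0.831, 0.618, 0.397, 0.171, -0.057, -0.285, -0.508, -0.726, -0.933, -1.129, -1.31, -1.473, -1.618, -1.741, -1.842, -1.919, -1.971, -1.997].
λ_max=2, λ_min=-2*cos(pi/55); ϑ = −55·λ_min/(λ_max−λ_min) = 55*cos(pi/55)/(cos(pi/55) + 1).
Numerically 27.477556878.
Check 27 ≤ 55*cos(pi/55)/(cos(pi/55) + 1) ≤ 28: both strict.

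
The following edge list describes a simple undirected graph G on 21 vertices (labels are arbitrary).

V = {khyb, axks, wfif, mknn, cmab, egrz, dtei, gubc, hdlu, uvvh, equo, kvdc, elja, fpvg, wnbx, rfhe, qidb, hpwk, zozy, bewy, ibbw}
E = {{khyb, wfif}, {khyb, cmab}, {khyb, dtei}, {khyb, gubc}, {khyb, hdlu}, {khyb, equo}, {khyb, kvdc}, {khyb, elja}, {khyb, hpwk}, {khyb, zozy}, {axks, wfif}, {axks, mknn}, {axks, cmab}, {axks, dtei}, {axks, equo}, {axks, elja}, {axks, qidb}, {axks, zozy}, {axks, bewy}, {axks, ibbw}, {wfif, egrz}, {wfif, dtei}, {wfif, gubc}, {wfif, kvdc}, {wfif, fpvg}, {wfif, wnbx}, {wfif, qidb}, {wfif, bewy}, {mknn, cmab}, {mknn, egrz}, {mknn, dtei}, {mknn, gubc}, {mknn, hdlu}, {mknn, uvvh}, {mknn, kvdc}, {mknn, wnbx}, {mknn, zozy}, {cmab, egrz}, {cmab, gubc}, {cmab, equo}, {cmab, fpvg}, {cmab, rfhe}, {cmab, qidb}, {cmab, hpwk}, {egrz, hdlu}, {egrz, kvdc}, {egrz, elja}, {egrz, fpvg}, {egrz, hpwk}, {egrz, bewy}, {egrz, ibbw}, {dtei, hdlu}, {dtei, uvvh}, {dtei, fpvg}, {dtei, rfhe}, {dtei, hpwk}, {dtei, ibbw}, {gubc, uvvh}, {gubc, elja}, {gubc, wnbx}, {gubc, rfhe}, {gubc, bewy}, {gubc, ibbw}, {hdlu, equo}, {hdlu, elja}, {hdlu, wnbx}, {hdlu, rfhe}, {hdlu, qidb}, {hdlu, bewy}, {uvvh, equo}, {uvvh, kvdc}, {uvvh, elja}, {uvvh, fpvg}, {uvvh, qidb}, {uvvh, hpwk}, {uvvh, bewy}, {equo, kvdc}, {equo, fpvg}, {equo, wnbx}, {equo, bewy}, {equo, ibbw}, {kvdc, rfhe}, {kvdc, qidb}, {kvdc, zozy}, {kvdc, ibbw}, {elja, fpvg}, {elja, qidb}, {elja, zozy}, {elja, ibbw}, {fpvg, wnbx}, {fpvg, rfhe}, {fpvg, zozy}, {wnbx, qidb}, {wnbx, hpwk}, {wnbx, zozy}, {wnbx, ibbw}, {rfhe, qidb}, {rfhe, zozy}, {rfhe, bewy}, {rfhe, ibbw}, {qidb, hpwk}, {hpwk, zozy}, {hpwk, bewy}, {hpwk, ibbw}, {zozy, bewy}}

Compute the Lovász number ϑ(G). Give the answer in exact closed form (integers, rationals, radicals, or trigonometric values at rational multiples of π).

Vertex elja has 10 neighbors: khyb, axks, egrz, gubc, hdlu, uvvh, fpvg, qidb, zozy, ibbw.
Vertex zozy has 10 neighbors: khyb, axks, mknn, kvdc, elja, fpvg, wnbx, rfhe, hpwk, bewy.
deg(wnbx) = 10; N(wnbx) = {wfif, mknn, gubc, hdlu, equo, fpvg, qidb, hpwk, zozy, ibbw}.
N(hpwk) = {khyb, cmab, egrz, dtei, uvvh, wnbx, qidb, zozy, bewy, ibbw}, |N(hpwk)| = 10.
Regular of degree 10 on 21 vertices: Kneser-type, 2-subsets of [7].
A has 3 distinct eigenvalues ≈ [10.0, 1.0, -4.0].
−21·(-4) / ((10)−(-4)) = 6 = ϑ(G).
ϑ(G) ≈ 6.0000000.

6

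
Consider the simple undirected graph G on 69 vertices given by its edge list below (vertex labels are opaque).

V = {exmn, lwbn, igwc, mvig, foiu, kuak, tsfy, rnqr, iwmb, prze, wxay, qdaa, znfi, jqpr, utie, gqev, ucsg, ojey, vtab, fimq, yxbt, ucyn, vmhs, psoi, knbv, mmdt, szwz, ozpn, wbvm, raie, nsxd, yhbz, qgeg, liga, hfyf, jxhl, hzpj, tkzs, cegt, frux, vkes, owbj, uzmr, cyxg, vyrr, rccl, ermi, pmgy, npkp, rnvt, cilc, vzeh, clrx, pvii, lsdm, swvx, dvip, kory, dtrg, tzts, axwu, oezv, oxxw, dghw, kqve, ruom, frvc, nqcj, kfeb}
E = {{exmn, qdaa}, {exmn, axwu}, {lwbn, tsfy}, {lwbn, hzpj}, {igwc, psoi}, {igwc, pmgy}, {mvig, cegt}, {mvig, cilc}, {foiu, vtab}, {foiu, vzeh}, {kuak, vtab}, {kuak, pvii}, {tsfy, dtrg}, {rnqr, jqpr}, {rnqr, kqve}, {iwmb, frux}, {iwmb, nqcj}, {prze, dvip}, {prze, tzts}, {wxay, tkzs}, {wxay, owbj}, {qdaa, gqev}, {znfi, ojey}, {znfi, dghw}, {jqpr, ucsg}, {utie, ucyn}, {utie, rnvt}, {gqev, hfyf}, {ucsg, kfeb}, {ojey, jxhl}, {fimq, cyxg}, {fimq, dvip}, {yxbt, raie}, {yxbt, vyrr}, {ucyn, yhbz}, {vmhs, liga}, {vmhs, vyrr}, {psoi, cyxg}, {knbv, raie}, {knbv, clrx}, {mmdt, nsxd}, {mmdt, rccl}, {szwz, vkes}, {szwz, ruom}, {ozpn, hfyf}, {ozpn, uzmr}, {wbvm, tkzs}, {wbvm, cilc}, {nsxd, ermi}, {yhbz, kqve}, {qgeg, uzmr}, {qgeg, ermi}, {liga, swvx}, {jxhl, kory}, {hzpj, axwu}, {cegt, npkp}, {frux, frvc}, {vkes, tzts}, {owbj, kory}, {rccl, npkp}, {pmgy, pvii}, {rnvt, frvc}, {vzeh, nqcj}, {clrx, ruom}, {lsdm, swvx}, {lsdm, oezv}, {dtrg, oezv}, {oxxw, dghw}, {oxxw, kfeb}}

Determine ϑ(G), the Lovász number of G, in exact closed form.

N(vtab) = {foiu, kuak}, |N(vtab)| = 2.
Vertex ojey has 2 neighbors: znfi, jxhl.
deg(tkzs) = 2; N(tkzs) = {wxay, wbvm}.
N(ucsg) = {jqpr, kfeb}, |N(ucsg)| = 2.
G on 69 vertices is 2-regular; a single 69-cycle (edge-transitive).
spec(A) ≈ [2.0, 1.9917, 1.9669, 1.9258, 1.8688, 1.7963, 1.7088, 1.6073, 1.4924, 1.3651, 1.2265, 1.0778, 0.9201, 0.7548, 0.5833, 0.4069, 0.2272, 0.0455, -0.1365, -0.3174, -0.4956, -0.6698, -0.8384, -1.0, -1.1534, -1.2972, -1.4302, -1.5514, -1.6598, -1.7544, -1.8344, -1.8993, -1.9484, -1.9814, -1.9979] (distinct, 4 d.p.).
Lovász: ϑ = −69(-2*cos(pi/69))/(2+-(-1)*2*cos(pi/69)) = 69*cos(pi/69)/(cos(pi/69) + 1).
ϑ(G) ≈ 34.482114103.
Lovász sandwich 34 ≤ 69*cos(pi/69)/(cos(pi/69) + 1) ≤ 35: both strict.

69*cos(pi/69)/(cos(pi/69) + 1)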